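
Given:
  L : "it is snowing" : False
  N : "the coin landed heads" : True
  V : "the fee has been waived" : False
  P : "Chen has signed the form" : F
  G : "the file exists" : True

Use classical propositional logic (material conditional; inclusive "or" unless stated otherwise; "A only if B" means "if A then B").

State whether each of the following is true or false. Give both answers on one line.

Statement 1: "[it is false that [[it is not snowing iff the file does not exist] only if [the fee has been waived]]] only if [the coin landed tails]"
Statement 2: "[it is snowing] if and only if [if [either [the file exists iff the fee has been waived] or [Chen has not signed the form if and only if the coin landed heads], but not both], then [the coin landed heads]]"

Statement 1: This is ~((~L <-> ~G) -> V) -> ~N.

~L = ~F = T
~G = ~T = F
~L <-> ~G = T <-> F = F
(~L <-> ~G) -> V = F -> F = T
~((~L <-> ~G) -> V) = ~T = F
~N = ~T = F
~((~L <-> ~G) -> V) -> ~N = F -> F = T
Thus Statement 1 is true.

Statement 2: Parsed as L <-> (((G <-> V) xor (~P <-> N)) -> N)

G <-> V = T <-> F = F
~P = ~F = T
~P <-> N = T <-> T = T
(G <-> V) xor (~P <-> N) = F xor T = T
((G <-> V) xor (~P <-> N)) -> N = T -> T = T
L <-> (((G <-> V) xor (~P <-> N)) -> N) = F <-> T = F
Thus Statement 2 is false.

Statement 1 T, Statement 2 F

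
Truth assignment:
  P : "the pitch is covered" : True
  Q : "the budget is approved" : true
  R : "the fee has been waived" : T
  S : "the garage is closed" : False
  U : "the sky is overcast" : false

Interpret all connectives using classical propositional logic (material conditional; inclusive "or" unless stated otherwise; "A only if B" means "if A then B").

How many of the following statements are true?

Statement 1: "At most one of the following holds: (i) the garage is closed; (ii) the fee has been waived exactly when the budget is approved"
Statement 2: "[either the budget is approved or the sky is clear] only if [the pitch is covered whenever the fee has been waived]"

2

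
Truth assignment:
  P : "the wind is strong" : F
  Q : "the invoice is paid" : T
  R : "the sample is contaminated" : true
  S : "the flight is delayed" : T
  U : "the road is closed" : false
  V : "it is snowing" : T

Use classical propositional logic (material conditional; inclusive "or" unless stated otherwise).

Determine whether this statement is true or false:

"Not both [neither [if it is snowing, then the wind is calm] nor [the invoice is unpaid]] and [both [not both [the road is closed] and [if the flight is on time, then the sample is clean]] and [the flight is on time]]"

This is ((V -> not P) nor not Q) nand ((U nand (not S -> not R)) and not S).

not P = not False = True
V -> not P = True -> True = True
not Q = not True = False
(V -> not P) nor not Q = True nor False = False
not S = not True = False
not R = not True = False
not S -> not R = False -> False = True
U nand (not S -> not R) = False nand True = True
not S = not True = False
(U nand (not S -> not R)) and not S = True and False = False
((V -> not P) nor not Q) nand ((U nand (not S -> not R)) and not S) = False nand False = True

True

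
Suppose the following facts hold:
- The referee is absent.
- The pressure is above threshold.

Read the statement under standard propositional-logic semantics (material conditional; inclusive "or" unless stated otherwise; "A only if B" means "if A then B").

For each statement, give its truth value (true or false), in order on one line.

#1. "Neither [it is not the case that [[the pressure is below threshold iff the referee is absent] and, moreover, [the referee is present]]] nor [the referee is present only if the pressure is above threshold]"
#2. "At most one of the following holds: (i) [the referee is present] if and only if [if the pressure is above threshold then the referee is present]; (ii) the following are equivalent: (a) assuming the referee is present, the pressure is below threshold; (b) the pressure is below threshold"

Let Q = "the pressure is above threshold" (T), P = "the referee is present" (F).

#1: This is ¬((¬Q ↔ ¬P) ∧ P) ↓ (P → Q).

¬Q = ¬T = F
¬P = ¬F = T
¬Q ↔ ¬P = F ↔ T = F
(¬Q ↔ ¬P) ∧ P = F ∧ F = F
¬((¬Q ↔ ¬P) ∧ P) = ¬F = T
P → Q = F → T = T
¬((¬Q ↔ ¬P) ∧ P) ↓ (P → Q) = T ↓ T = F
So #1 is false.

#2: Parsed as (P ↔ (Q → P)) ↑ ((P → ¬Q) ↔ ¬Q)

Q → P = T → F = F
P ↔ (Q → P) = F ↔ F = T
¬Q = ¬T = F
P → ¬Q = F → F = T
¬Q = ¬T = F
(P → ¬Q) ↔ ¬Q = T ↔ F = F
(P ↔ (Q → P)) ↑ ((P → ¬Q) ↔ ¬Q) = T ↑ F = T
So #2 is true.

#1 F; #2 T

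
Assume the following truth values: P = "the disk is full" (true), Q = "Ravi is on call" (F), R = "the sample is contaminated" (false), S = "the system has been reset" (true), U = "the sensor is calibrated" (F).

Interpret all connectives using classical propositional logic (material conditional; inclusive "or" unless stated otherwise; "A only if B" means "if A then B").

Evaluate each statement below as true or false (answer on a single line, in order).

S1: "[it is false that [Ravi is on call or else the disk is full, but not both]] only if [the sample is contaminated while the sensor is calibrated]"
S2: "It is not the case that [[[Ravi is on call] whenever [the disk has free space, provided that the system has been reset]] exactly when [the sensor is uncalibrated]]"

S1 True, S2 False

S1: Parsed as ~(Q xor P) -> (R & U)

Q xor P = F xor T = T
~(Q xor P) = ~T = F
R & U = F & F = F
~(Q xor P) -> (R & U) = F -> F = T
Hence S1 is true.

S2: Formalization: ~(((S -> ~P) -> Q) <-> ~U)

~P = ~T = F
S -> ~P = T -> F = F
(S -> ~P) -> Q = F -> F = T
~U = ~F = T
((S -> ~P) -> Q) <-> ~U = T <-> T = T
~(((S -> ~P) -> Q) <-> ~U) = ~T = F
Thus S2 is false.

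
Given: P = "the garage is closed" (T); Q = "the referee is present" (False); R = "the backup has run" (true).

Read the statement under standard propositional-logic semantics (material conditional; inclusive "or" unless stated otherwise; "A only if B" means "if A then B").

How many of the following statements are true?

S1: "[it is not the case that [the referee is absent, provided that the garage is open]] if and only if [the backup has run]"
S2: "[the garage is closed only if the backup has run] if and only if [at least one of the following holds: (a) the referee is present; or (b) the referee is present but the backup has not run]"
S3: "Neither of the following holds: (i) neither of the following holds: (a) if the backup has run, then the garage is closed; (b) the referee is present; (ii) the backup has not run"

1

S1: In symbols: ~(~P -> ~Q) <-> R

~P = ~T = F
~Q = ~F = T
~P -> ~Q = F -> T = T
~(~P -> ~Q) = ~T = F
~(~P -> ~Q) <-> R = F <-> T = F
So S1 is false.

S2: This is (P -> R) <-> (Q | (Q & ~R)).

P -> R = T -> T = T
~R = ~T = F
Q & ~R = F & F = F
Q | (Q & ~R) = F | F = F
(P -> R) <-> (Q | (Q & ~R)) = T <-> F = F
Thus S2 is false.

S3: In symbols: ((R -> P) nor Q) nor ~R

R -> P = T -> T = T
(R -> P) nor Q = T nor F = F
~R = ~T = F
((R -> P) nor Q) nor ~R = F nor F = T
Thus S3 is true.

True statements: 1 (S3).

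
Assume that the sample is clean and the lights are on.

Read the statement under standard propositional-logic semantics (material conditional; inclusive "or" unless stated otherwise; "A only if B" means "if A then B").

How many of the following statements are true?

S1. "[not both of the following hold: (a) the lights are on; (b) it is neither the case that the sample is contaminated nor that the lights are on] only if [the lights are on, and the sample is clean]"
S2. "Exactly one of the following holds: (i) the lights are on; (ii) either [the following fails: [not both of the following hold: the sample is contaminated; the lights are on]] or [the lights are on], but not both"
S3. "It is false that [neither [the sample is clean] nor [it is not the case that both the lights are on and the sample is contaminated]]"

2

Let Q = "the lights are on" (T), P = "the sample is contaminated" (F).

S1: Formalization: (Q ↑ (P ↓ Q)) → (Q ∧ ¬P)

P ↓ Q = F ↓ T = F
Q ↑ (P ↓ Q) = T ↑ F = T
¬P = ¬F = T
Q ∧ ¬P = T ∧ T = T
(Q ↑ (P ↓ Q)) → (Q ∧ ¬P) = T → T = T
Thus S1 is true.

S2: This is Q ⊕ (¬(P ↑ Q) ⊕ Q).

P ↑ Q = F ↑ T = T
¬(P ↑ Q) = ¬T = F
¬(P ↑ Q) ⊕ Q = F ⊕ T = T
Q ⊕ (¬(P ↑ Q) ⊕ Q) = T ⊕ T = F
So S2 is false.

S3: Formalization: ¬(¬P ↓ (Q ↑ P))

¬P = ¬F = T
Q ↑ P = T ↑ F = T
¬P ↓ (Q ↑ P) = T ↓ T = F
¬(¬P ↓ (Q ↑ P)) = ¬F = T
Hence S3 is true.

2 of the 3 statements are true (S1, S3).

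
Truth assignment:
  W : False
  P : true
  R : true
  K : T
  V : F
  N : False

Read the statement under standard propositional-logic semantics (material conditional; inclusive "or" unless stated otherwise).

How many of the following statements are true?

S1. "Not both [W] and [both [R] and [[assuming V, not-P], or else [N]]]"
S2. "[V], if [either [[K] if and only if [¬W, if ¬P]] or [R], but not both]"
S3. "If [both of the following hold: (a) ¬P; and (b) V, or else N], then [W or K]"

3

S1: In symbols: W nand (R and ((V -> not P) or N))

not P = not True = False
V -> not P = False -> False = True
(V -> not P) or N = True or False = True
R and ((V -> not P) or N) = True and True = True
W nand (R and ((V -> not P) or N)) = False nand True = True
So S1 is true.

S2: Parsed as ((K iff (not P -> not W)) xor R) -> V

not P = not True = False
not W = not False = True
not P -> not W = False -> True = True
K iff (not P -> not W) = True iff True = True
(K iff (not P -> not W)) xor R = True xor True = False
((K iff (not P -> not W)) xor R) -> V = False -> False = True
Thus S2 is true.

S3: Parsed as (not P and (V or N)) -> (W or K)

not P = not True = False
V or N = False or False = False
not P and (V or N) = False and False = False
W or K = False or True = True
(not P and (V or N)) -> (W or K) = False -> True = True
Hence S3 is true.

3 of the 3 statements are true (S1, S2, S3).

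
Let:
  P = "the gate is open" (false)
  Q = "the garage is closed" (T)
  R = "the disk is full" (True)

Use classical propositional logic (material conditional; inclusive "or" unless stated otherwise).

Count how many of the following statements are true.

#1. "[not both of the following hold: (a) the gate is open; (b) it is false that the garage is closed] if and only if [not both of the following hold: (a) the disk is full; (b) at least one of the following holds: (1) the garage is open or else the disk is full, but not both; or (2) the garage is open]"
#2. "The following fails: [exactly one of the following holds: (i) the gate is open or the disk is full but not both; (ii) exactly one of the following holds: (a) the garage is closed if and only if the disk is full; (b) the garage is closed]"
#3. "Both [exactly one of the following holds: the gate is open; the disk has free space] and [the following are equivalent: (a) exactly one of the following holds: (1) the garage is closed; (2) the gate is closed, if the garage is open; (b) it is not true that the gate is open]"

0

#1: In symbols: (P ↑ ¬Q) ↔ (R ↑ ((¬Q ⊕ R) ∨ ¬Q))

¬Q = ¬T = F
P ↑ ¬Q = F ↑ F = T
¬Q = ¬T = F
¬Q ⊕ R = F ⊕ T = T
¬Q = ¬T = F
(¬Q ⊕ R) ∨ ¬Q = T ∨ F = T
R ↑ ((¬Q ⊕ R) ∨ ¬Q) = T ↑ T = F
(P ↑ ¬Q) ↔ (R ↑ ((¬Q ⊕ R) ∨ ¬Q)) = T ↔ F = F
So #1 is false.

#2: This is ¬((P ⊕ R) ⊕ ((Q ↔ R) ⊕ Q)).

P ⊕ R = F ⊕ T = T
Q ↔ R = T ↔ T = T
(Q ↔ R) ⊕ Q = T ⊕ T = F
(P ⊕ R) ⊕ ((Q ↔ R) ⊕ Q) = T ⊕ F = T
¬((P ⊕ R) ⊕ ((Q ↔ R) ⊕ Q)) = ¬T = F
So #2 is false.

#3: In symbols: (P ⊕ ¬R) ∧ ((Q ⊕ (¬Q → ¬P)) ↔ ¬P)

¬R = ¬T = F
P ⊕ ¬R = F ⊕ F = F
¬Q = ¬T = F
¬P = ¬F = T
¬Q → ¬P = F → T = T
Q ⊕ (¬Q → ¬P) = T ⊕ T = F
¬P = ¬F = T
(Q ⊕ (¬Q → ¬P)) ↔ ¬P = F ↔ T = F
(P ⊕ ¬R) ∧ ((Q ⊕ (¬Q → ¬P)) ↔ ¬P) = F ∧ F = F
Hence #3 is false.

Count: 0.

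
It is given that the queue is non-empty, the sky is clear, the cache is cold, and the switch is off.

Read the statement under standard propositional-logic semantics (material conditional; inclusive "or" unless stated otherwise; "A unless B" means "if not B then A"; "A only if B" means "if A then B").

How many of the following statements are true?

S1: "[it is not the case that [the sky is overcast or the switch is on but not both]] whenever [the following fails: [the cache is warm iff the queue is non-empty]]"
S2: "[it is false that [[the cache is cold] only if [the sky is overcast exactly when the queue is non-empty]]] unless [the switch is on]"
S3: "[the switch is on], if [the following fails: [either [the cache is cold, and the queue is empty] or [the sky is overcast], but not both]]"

2

Let W = "the cache is warm" (F), L = "the queue is empty" (F), G = "the sky is overcast" (F), U = "the switch is on" (F).

S1: Parsed as ¬(W ↔ ¬L) → ¬(G ⊕ U)

¬L = ¬F = T
W ↔ ¬L = F ↔ T = F
¬(W ↔ ¬L) = ¬F = T
G ⊕ U = F ⊕ F = F
¬(G ⊕ U) = ¬F = T
¬(W ↔ ¬L) → ¬(G ⊕ U) = T → T = T
So S1 is true.

S2: In symbols: ¬(¬W → (G ↔ ¬L)) ∨ U

¬W = ¬F = T
¬L = ¬F = T
G ↔ ¬L = F ↔ T = F
¬W → (G ↔ ¬L) = T → F = F
¬(¬W → (G ↔ ¬L)) = ¬F = T
¬(¬W → (G ↔ ¬L)) ∨ U = T ∨ F = T
So S2 is true.

S3: In symbols: ¬((¬W ∧ L) ⊕ G) → U

¬W = ¬F = T
¬W ∧ L = T ∧ F = F
(¬W ∧ L) ⊕ G = F ⊕ F = F
¬((¬W ∧ L) ⊕ G) = ¬F = T
¬((¬W ∧ L) ⊕ G) → U = T → F = F
Thus S3 is false.

True statements: 2 (S1, S2).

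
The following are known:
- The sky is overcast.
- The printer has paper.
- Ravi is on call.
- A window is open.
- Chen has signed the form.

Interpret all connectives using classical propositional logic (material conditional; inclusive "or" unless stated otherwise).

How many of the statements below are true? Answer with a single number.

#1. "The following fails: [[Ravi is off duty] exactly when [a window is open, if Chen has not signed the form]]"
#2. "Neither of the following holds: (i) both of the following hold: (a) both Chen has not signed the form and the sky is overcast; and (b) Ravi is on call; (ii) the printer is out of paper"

Let R = "Ravi is on call" (T), U = "Chen has signed the form" (T), S = "a window is open" (T), P = "the sky is overcast" (T), Q = "the printer has paper" (T).

#1: Parsed as ~(~R <-> (~U -> S))

~R = ~T = F
~U = ~T = F
~U -> S = F -> T = T
~R <-> (~U -> S) = F <-> T = F
~(~R <-> (~U -> S)) = ~F = T
Thus #1 is true.

#2: This is ((~U & P) & R) nor ~Q.

~U = ~T = F
~U & P = F & T = F
(~U & P) & R = F & T = F
~Q = ~T = F
((~U & P) & R) nor ~Q = F nor F = T
So #2 is true.

Count: 2.

2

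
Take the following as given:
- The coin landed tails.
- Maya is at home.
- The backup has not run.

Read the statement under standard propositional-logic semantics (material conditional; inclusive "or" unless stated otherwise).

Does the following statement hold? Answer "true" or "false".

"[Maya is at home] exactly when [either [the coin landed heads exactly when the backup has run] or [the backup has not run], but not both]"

The statement is false.

Let P = "Maya is at home" (True), V = "the coin landed heads" (False), U = "the backup has run" (False).
Parsed as P iff ((V iff U) xor not U)

V iff U = False iff False = True
not U = not False = True
(V iff U) xor not U = True xor True = False
P iff ((V iff U) xor not U) = True iff False = False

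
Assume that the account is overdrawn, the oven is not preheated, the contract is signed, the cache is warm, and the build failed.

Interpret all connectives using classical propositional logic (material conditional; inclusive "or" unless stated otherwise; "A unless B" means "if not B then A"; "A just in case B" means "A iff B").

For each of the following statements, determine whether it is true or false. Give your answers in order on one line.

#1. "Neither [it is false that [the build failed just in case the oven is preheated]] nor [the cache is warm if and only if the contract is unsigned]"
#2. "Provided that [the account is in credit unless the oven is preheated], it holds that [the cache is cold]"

Let G = "the build passed" (F), S = "the oven is preheated" (F), D = "the cache is warm" (T), L = "the contract is signed" (T), U = "the account is overdrawn" (T).

#1: Formalization: ¬(¬G ↔ S) ↓ (D ↔ ¬L)

¬G = ¬F = T
¬G ↔ S = T ↔ F = F
¬(¬G ↔ S) = ¬F = T
¬L = ¬T = F
D ↔ ¬L = T ↔ F = F
¬(¬G ↔ S) ↓ (D ↔ ¬L) = T ↓ F = F
So #1 is false.

#2: This is (¬U ∨ S) → ¬D.

¬U = ¬T = F
¬U ∨ S = F ∨ F = F
¬D = ¬T = F
(¬U ∨ S) → ¬D = F → F = T
Hence #2 is true.

#1 false / #2 true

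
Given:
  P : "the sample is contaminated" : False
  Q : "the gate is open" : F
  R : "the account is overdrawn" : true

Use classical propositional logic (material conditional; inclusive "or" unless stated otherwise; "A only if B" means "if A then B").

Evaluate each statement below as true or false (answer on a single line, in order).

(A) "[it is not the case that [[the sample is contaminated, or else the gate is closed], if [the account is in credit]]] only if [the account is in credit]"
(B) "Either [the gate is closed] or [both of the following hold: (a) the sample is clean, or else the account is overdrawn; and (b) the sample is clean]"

(A) True; (B) True

(A): This is not (not R -> (P or not Q)) -> not R.

not R = not True = False
not Q = not False = True
P or not Q = False or True = True
not R -> (P or not Q) = False -> True = True
not (not R -> (P or not Q)) = not True = False
not R = not True = False
not (not R -> (P or not Q)) -> not R = False -> False = True
So (A) is true.

(B): This is not Q or ((not P or R) and not P).

not Q = not False = True
not P = not False = True
not P or R = True or True = True
not P = not False = True
(not P or R) and not P = True and True = True
not Q or ((not P or R) and not P) = True or True = True
Thus (B) is true.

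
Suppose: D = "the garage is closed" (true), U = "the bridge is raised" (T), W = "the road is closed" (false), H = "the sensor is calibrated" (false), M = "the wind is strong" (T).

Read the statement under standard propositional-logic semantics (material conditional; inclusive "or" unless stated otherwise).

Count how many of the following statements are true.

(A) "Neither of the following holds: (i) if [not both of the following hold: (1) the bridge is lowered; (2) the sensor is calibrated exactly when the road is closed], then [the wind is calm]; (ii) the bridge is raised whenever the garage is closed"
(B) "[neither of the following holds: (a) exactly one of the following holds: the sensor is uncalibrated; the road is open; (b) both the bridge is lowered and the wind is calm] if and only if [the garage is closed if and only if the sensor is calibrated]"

0

(A): Formalization: ((~U nand (H <-> W)) -> ~M) nor (D -> U)

~U = ~T = F
H <-> W = F <-> F = T
~U nand (H <-> W) = F nand T = T
~M = ~T = F
(~U nand (H <-> W)) -> ~M = T -> F = F
D -> U = T -> T = T
((~U nand (H <-> W)) -> ~M) nor (D -> U) = F nor T = F
Hence (A) is false.

(B): In symbols: ((~H xor ~W) nor (~U & ~M)) <-> (D <-> H)

~H = ~F = T
~W = ~F = T
~H xor ~W = T xor T = F
~U = ~T = F
~M = ~T = F
~U & ~M = F & F = F
(~H xor ~W) nor (~U & ~M) = F nor F = T
D <-> H = T <-> F = F
((~H xor ~W) nor (~U & ~M)) <-> (D <-> H) = T <-> F = F
Thus (B) is false.

0 of the 2 statements are true (none).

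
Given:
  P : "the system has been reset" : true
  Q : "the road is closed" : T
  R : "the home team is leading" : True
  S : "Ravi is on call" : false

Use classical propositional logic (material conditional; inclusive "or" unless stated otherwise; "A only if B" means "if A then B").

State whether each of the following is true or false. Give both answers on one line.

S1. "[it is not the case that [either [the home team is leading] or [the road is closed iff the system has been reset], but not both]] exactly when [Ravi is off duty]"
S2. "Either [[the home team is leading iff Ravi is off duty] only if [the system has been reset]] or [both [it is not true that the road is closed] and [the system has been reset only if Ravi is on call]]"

S1 T, S2 T

S1: Parsed as not (R xor (Q iff P)) iff not S

Q iff P = True iff True = True
R xor (Q iff P) = True xor True = False
not (R xor (Q iff P)) = not False = True
not S = not False = True
not (R xor (Q iff P)) iff not S = True iff True = True
So S1 is true.

S2: Formalization: ((R iff not S) -> P) or (not Q and (P -> S))

not S = not False = True
R iff not S = True iff True = True
(R iff not S) -> P = True -> True = True
not Q = not True = False
P -> S = True -> False = False
not Q and (P -> S) = False and False = False
((R iff not S) -> P) or (not Q and (P -> S)) = True or False = True
Hence S2 is true.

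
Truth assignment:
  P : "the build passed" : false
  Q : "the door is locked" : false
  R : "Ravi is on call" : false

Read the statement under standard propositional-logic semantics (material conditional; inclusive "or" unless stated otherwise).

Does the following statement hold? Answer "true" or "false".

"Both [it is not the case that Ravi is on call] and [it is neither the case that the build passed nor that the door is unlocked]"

In symbols: ¬R ∧ (P ↓ ¬Q)

¬R = ¬F = T
¬Q = ¬F = T
P ↓ ¬Q = F ↓ T = F
¬R ∧ (P ↓ ¬Q) = T ∧ F = F

False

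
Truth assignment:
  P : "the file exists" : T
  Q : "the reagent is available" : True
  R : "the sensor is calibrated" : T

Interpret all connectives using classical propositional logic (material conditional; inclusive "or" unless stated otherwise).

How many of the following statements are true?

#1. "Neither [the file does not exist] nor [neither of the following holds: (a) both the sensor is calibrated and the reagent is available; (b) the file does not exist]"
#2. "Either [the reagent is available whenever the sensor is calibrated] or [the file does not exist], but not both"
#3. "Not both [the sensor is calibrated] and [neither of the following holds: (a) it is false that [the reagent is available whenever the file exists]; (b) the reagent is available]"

#1: Parsed as ¬P ↓ ((R ∧ Q) ↓ ¬P)

¬P = ¬T = F
R ∧ Q = T ∧ T = T
¬P = ¬T = F
(R ∧ Q) ↓ ¬P = T ↓ F = F
¬P ↓ ((R ∧ Q) ↓ ¬P) = F ↓ F = T
Thus #1 is true.

#2: In symbols: (R → Q) ⊕ ¬P

R → Q = T → T = T
¬P = ¬T = F
(R → Q) ⊕ ¬P = T ⊕ F = T
Thus #2 is true.

#3: Parsed as R ↑ (¬(P → Q) ↓ Q)

P → Q = T → T = T
¬(P → Q) = ¬T = F
¬(P → Q) ↓ Q = F ↓ T = F
R ↑ (¬(P → Q) ↓ Q) = T ↑ F = T
So #3 is true.

Count: 3.

3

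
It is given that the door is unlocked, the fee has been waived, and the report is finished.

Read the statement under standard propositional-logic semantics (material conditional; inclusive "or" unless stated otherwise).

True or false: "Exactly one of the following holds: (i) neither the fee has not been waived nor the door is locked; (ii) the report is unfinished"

Let P = "the fee has been waived" (T), N = "the door is locked" (F), R = "the report is finished" (T).
This is (¬P ↓ N) ⊕ ¬R.

¬P = ¬T = F
¬P ↓ N = F ↓ F = T
¬R = ¬T = F
(¬P ↓ N) ⊕ ¬R = T ⊕ F = T

true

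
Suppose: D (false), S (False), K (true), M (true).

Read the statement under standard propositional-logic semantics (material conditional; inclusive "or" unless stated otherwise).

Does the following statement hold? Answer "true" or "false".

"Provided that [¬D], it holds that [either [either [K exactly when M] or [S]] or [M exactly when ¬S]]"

Formalization: not D -> (((K iff M) or S) or (M iff not S))

not D = not False = True
K iff M = True iff True = True
(K iff M) or S = True or False = True
not S = not False = True
M iff not S = True iff True = True
((K iff M) or S) or (M iff not S) = True or True = True
not D -> (((K iff M) or S) or (M iff not S)) = True -> True = True

true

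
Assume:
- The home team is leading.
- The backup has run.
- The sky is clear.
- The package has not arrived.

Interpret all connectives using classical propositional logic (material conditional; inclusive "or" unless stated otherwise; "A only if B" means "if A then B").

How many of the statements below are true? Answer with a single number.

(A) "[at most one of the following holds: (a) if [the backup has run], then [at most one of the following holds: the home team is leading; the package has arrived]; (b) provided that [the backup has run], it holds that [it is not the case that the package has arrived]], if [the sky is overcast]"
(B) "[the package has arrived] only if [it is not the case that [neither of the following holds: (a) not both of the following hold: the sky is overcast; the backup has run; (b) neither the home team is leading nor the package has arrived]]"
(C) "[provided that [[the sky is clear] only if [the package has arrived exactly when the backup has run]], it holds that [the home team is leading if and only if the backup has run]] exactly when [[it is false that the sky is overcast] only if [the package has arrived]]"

2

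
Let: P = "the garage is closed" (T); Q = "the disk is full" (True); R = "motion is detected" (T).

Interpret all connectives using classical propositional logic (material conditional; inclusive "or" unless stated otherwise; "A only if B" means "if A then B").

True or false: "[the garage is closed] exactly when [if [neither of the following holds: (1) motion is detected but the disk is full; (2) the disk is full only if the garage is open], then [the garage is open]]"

Parsed as P iff (((R and Q) nor (Q -> not P)) -> not P)

R and Q = True and True = True
not P = not True = False
Q -> not P = True -> False = False
(R and Q) nor (Q -> not P) = True nor False = False
not P = not True = False
((R and Q) nor (Q -> not P)) -> not P = False -> False = True
P iff (((R and Q) nor (Q -> not P)) -> not P) = True iff True = True

True.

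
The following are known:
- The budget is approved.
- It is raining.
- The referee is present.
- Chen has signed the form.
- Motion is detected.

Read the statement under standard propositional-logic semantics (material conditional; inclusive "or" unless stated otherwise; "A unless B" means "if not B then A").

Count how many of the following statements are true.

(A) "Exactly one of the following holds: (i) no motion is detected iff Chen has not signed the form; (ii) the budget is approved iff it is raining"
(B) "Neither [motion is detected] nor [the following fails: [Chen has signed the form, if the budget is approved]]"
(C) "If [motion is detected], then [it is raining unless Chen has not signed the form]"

1

Let K = "motion is detected" (T), R = "Chen has signed the form" (T), D = "the budget is approved" (T), H = "it is raining" (T).

(A): Formalization: (~K <-> ~R) xor (D <-> H)

~K = ~T = F
~R = ~T = F
~K <-> ~R = F <-> F = T
D <-> H = T <-> T = T
(~K <-> ~R) xor (D <-> H) = T xor T = F
So (A) is false.

(B): Parsed as K nor ~(D -> R)

D -> R = T -> T = T
~(D -> R) = ~T = F
K nor ~(D -> R) = T nor F = F
Thus (B) is false.

(C): This is K -> (H | ~R).

~R = ~T = F
H | ~R = T | F = T
K -> (H | ~R) = T -> T = T
Hence (C) is true.

Count: 1.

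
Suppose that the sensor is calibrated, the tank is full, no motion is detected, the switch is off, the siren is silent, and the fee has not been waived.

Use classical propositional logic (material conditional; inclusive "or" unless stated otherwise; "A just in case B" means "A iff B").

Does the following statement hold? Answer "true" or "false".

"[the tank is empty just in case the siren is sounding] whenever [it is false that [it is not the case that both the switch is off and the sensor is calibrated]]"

Let S = "the switch is on" (False), P = "the sensor is calibrated" (True), Q = "the tank is full" (True), U = "the siren is sounding" (False).
Parsed as not (not S nand P) -> (not Q iff U)

not S = not False = True
not S nand P = True nand True = False
not (not S nand P) = not False = True
not Q = not True = False
not Q iff U = False iff False = True
not (not S nand P) -> (not Q iff U) = True -> True = True

The statement is true.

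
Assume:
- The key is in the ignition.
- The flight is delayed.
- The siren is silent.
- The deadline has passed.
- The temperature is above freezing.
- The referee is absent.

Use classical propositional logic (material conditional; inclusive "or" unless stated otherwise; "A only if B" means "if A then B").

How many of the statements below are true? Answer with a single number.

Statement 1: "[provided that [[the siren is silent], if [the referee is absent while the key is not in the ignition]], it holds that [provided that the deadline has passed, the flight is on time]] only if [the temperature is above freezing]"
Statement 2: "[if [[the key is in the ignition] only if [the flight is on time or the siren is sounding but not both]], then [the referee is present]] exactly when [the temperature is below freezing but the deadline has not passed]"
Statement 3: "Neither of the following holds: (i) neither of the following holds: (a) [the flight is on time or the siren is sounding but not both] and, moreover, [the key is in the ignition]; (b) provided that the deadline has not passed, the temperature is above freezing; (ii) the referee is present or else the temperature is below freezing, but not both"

2

Let V = "the referee is present" (F), P = "the key is in the ignition" (T), R = "the siren is sounding" (F), S = "the deadline has passed" (T), Q = "the flight is delayed" (T), U = "the temperature is below freezing" (F).

Statement 1: Parsed as (((~V & ~P) -> ~R) -> (S -> ~Q)) -> ~U

~V = ~F = T
~P = ~T = F
~V & ~P = T & F = F
~R = ~F = T
(~V & ~P) -> ~R = F -> T = T
~Q = ~T = F
S -> ~Q = T -> F = F
((~V & ~P) -> ~R) -> (S -> ~Q) = T -> F = F
~U = ~F = T
(((~V & ~P) -> ~R) -> (S -> ~Q)) -> ~U = F -> T = T
Thus Statement 1 is true.

Statement 2: This is ((P -> (~Q xor R)) -> V) <-> (U & ~S).

~Q = ~T = F
~Q xor R = F xor F = F
P -> (~Q xor R) = T -> F = F
(P -> (~Q xor R)) -> V = F -> F = T
~S = ~T = F
U & ~S = F & F = F
((P -> (~Q xor R)) -> V) <-> (U & ~S) = T <-> F = F
So Statement 2 is false.

Statement 3: Parsed as (((~Q xor R) & P) nor (~S -> ~U)) nor (V xor U)

~Q = ~T = F
~Q xor R = F xor F = F
(~Q xor R) & P = F & T = F
~S = ~T = F
~U = ~F = T
~S -> ~U = F -> T = T
((~Q xor R) & P) nor (~S -> ~U) = F nor T = F
V xor U = F xor F = F
(((~Q xor R) & P) nor (~S -> ~U)) nor (V xor U) = F nor F = T
Thus Statement 3 is true.

Count: 2.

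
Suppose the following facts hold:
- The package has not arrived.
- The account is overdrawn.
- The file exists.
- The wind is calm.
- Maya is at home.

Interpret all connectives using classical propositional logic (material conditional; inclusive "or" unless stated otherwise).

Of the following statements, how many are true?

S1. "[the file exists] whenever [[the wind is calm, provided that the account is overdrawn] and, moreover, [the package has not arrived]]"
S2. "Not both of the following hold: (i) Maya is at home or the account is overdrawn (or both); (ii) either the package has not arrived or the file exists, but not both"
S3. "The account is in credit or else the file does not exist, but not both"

Let S = "the account is overdrawn" (True), M = "the wind is strong" (False), W = "the package has arrived" (False), U = "the file exists" (True), V = "Maya is at home" (True).

S1: In symbols: ((S -> not M) and not W) -> U

not M = not False = True
S -> not M = True -> True = True
not W = not False = True
(S -> not M) and not W = True and True = True
((S -> not M) and not W) -> U = True -> True = True
Hence S1 is true.

S2: This is (V or S) nand (not W xor U).

V or S = True or True = True
not W = not False = True
not W xor U = True xor True = False
(V or S) nand (not W xor U) = True nand False = True
Hence S2 is true.

S3: Formalization: not S xor not U

not S = not True = False
not U = not True = False
not S xor not U = False xor False = False
Hence S3 is false.

Count: 2.

2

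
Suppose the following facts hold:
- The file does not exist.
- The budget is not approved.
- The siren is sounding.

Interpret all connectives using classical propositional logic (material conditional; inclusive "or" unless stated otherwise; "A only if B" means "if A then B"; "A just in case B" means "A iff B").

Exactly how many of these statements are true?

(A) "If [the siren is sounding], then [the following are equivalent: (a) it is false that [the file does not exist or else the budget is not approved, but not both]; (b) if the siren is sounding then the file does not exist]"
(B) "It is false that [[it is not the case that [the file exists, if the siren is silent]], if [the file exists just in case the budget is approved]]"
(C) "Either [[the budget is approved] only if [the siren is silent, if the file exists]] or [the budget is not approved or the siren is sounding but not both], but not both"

3

Let R = "the siren is sounding" (T), P = "the file exists" (F), Q = "the budget is approved" (F).

(A): Formalization: R → (¬(¬P ⊕ ¬Q) ↔ (R → ¬P))

¬P = ¬F = T
¬Q = ¬F = T
¬P ⊕ ¬Q = T ⊕ T = F
¬(¬P ⊕ ¬Q) = ¬F = T
¬P = ¬F = T
R → ¬P = T → T = T
¬(¬P ⊕ ¬Q) ↔ (R → ¬P) = T ↔ T = T
R → (¬(¬P ⊕ ¬Q) ↔ (R → ¬P)) = T → T = T
So (A) is true.

(B): Formalization: ¬((P ↔ Q) → ¬(¬R → P))

P ↔ Q = F ↔ F = T
¬R = ¬T = F
¬R → P = F → F = T
¬(¬R → P) = ¬T = F
(P ↔ Q) → ¬(¬R → P) = T → F = F
¬((P ↔ Q) → ¬(¬R → P)) = ¬F = T
Hence (B) is true.

(C): Parsed as (Q → (P → ¬R)) ⊕ (¬Q ⊕ R)

¬R = ¬T = F
P → ¬R = F → F = T
Q → (P → ¬R) = F → T = T
¬Q = ¬F = T
¬Q ⊕ R = T ⊕ T = F
(Q → (P → ¬R)) ⊕ (¬Q ⊕ R) = T ⊕ F = T
Thus (C) is true.

True statements: 3 ((A), (B), (C)).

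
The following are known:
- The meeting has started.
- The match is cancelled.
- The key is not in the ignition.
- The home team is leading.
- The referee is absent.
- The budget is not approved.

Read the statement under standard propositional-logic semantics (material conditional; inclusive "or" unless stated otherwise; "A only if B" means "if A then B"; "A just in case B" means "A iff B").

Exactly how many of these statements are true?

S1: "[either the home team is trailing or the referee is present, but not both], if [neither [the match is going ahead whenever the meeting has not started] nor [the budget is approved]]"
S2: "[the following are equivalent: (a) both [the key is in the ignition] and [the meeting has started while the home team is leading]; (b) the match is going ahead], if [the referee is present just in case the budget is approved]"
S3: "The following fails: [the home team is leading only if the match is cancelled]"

2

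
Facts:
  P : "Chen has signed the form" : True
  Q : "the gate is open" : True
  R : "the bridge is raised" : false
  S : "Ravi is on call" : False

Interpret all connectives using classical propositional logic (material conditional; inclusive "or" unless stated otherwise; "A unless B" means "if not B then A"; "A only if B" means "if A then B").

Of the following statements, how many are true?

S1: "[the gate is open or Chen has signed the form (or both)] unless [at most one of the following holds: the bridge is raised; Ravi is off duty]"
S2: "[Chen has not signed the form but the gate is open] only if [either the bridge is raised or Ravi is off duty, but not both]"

2

S1: Parsed as (Q | P) | (R nand ~S)

Q | P = T | T = T
~S = ~F = T
R nand ~S = F nand T = T
(Q | P) | (R nand ~S) = T | T = T
Thus S1 is true.

S2: Parsed as (~P & Q) -> (R xor ~S)

~P = ~T = F
~P & Q = F & T = F
~S = ~F = T
R xor ~S = F xor T = T
(~P & Q) -> (R xor ~S) = F -> T = T
Thus S2 is true.

2 of the 2 statements are true (S1, S2).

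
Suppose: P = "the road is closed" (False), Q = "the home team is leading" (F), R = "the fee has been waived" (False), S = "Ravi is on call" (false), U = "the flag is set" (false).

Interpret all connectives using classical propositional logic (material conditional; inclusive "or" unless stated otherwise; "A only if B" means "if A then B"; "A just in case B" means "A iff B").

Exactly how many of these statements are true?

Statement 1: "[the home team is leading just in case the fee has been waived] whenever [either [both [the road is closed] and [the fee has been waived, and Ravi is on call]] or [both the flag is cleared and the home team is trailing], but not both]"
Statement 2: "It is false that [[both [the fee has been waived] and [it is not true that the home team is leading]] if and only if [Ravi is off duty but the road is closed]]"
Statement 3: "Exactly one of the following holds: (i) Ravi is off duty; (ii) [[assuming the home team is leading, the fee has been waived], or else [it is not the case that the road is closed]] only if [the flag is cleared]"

1

Statement 1: In symbols: ((P and (R and S)) xor (not U and not Q)) -> (Q iff R)

R and S = False and False = False
P and (R and S) = False and False = False
not U = not False = True
not Q = not False = True
not U and not Q = True and True = True
(P and (R and S)) xor (not U and not Q) = False xor True = True
Q iff R = False iff False = True
((P and (R and S)) xor (not U and not Q)) -> (Q iff R) = True -> True = True
Thus Statement 1 is true.

Statement 2: Formalization: not ((R and not Q) iff (not S and P))

not Q = not False = True
R and not Q = False and True = False
not S = not False = True
not S and P = True and False = False
(R and not Q) iff (not S and P) = False iff False = True
not ((R and not Q) iff (not S and P)) = not True = False
Thus Statement 2 is false.

Statement 3: This is not S xor (((Q -> R) or not P) -> not U).

not S = not False = True
Q -> R = False -> False = True
not P = not False = True
(Q -> R) or not P = True or True = True
not U = not False = True
((Q -> R) or not P) -> not U = True -> True = True
not S xor (((Q -> R) or not P) -> not U) = True xor True = False
Hence Statement 3 is false.

True statements: 1 (Statement 1).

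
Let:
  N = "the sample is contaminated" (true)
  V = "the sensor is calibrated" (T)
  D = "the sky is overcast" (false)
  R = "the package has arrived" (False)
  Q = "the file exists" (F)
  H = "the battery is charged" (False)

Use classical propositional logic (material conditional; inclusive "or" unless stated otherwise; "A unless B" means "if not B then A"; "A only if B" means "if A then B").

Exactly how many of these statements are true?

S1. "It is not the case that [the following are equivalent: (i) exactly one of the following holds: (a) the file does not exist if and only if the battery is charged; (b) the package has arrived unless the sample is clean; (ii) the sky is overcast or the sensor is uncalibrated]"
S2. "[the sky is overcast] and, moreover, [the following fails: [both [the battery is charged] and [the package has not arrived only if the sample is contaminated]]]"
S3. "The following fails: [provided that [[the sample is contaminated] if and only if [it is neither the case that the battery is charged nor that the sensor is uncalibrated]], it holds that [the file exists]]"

S1: Parsed as ~(((~Q <-> H) xor (R | ~N)) <-> (D | ~V))

~Q = ~F = T
~Q <-> H = T <-> F = F
~N = ~T = F
R | ~N = F | F = F
(~Q <-> H) xor (R | ~N) = F xor F = F
~V = ~T = F
D | ~V = F | F = F
((~Q <-> H) xor (R | ~N)) <-> (D | ~V) = F <-> F = T
~(((~Q <-> H) xor (R | ~N)) <-> (D | ~V)) = ~T = F
So S1 is false.

S2: This is D & ~(H & (~R -> N)).

~R = ~F = T
~R -> N = T -> T = T
H & (~R -> N) = F & T = F
~(H & (~R -> N)) = ~F = T
D & ~(H & (~R -> N)) = F & T = F
Hence S2 is false.

S3: Formalization: ~((N <-> (H nor ~V)) -> Q)

~V = ~T = F
H nor ~V = F nor F = T
N <-> (H nor ~V) = T <-> T = T
(N <-> (H nor ~V)) -> Q = T -> F = F
~((N <-> (H nor ~V)) -> Q) = ~F = T
Hence S3 is true.

1 of the 3 statements is true (S3).

1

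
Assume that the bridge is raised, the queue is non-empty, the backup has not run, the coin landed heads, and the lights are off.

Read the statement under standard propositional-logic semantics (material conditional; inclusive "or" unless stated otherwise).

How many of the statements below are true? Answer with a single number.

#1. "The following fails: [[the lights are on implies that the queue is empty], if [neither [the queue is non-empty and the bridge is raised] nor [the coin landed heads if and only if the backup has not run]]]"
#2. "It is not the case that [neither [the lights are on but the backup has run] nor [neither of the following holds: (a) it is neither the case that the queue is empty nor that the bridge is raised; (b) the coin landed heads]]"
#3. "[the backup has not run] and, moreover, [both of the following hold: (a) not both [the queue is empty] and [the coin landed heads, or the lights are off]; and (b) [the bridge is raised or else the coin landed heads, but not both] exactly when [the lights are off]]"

0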